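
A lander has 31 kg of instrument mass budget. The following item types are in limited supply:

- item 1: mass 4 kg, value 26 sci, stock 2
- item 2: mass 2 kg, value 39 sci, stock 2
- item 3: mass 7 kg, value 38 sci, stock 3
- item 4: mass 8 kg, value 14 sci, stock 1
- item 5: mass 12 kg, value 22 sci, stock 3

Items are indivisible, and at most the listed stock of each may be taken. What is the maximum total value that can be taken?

218 sci

Top feasible selections:
- 1×item 1 + 2×item 2 + 3×item 3: mass 29, value 218
- 2×item 1 + 2×item 2 + 2×item 3: mass 26, value 206
Best: 218 sci.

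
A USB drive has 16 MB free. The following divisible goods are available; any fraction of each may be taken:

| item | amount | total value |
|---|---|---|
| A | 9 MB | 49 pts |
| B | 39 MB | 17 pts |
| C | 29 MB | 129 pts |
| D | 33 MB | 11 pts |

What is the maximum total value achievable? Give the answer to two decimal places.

80.14

Take in order of value per unit:
- A (49/9 per unit): all 9 → value 49, running total 49.00
- C (129/29 per unit): 7 of 29 → value 7×129/29 = 31.1379, running total 80.14
Total 80.14.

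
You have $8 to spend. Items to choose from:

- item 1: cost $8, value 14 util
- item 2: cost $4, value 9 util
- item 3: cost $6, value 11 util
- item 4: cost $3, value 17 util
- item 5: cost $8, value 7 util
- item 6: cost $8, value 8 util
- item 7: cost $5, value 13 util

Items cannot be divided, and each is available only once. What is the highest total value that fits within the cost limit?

Check high-value combinations within $8:
- item 4+item 7: cost 3+5=8, value 17+13=30
- item 2+item 4: cost 4+3=7, value 9+17=26
- item 4: cost 3, value 17
- item 1: cost 8, value 14
Best: 30 util.

30 util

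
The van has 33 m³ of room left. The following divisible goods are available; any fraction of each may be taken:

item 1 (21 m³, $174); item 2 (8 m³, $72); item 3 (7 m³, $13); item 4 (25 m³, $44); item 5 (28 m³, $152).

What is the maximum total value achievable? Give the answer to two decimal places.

267.71

Take in order of value per unit:
- item 2 (72/8 per unit): all 8 → value 72, running total 72.00
- item 1 (174/21 per unit): all 21 → value 174, running total 246.00
- item 5 (152/28 per unit): 4 of 28 → value 4×152/28 = 21.7143, running total 267.71
Total 267.71.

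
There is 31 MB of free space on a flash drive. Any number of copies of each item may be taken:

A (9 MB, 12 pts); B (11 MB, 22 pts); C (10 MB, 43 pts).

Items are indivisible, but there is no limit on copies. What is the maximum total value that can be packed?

Best value-per-unit is C at 43/10, and filling with it alone uses size 3×10=30. No mix of the others beats 3×43 = 129.

129 pts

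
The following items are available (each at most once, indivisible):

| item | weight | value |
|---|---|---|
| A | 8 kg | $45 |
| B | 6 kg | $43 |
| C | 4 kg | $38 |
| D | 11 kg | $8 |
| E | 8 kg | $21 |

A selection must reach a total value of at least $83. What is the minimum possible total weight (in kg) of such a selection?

Subsets with value ≥ 83, sorted by total weight:
- A+C: weight 12, value 83
- A+B: weight 14, value 88
- A+B+C: weight 18, value 126
Minimum weight: 12 kg.

12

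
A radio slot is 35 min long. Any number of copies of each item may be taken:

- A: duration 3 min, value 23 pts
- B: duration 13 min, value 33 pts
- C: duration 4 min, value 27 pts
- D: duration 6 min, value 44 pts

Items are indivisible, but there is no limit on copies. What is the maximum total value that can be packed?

261 pts

Best value-per-unit is A at 23/3; filling with it alone gives 11×23 = 253.
Optimal mix: 9×A + 2×C → duration 35, value 261.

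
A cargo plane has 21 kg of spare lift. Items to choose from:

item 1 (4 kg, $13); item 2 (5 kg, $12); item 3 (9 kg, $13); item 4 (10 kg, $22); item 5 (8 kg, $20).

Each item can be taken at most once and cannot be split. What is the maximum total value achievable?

Check high-value combinations within 21 kg:
- item 1+item 2+item 4: weight 4+5+10=19, value 13+12+22=47
- item 1+item 3+item 5: weight 4+9+8=21, value 13+13+20=46
- item 1+item 2+item 5: weight 4+5+8=17, value 13+12+20=45
- item 4+item 5: weight 10+8=18, value 22+20=42
- item 1+item 2+item 3: weight 4+5+9=18, value 13+12+13=38
Best: $47.

$47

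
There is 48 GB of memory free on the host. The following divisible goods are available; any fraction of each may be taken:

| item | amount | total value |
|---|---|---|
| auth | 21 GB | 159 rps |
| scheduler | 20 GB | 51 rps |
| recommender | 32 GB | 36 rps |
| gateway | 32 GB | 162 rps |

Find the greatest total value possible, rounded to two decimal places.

Take in order of value per unit:
- auth (159/21 per unit): all 21 → value 159, running total 159.00
- gateway (162/32 per unit): 27 of 32 → value 27×162/32 = 136.6875, running total 295.69
Total 295.69.

295.69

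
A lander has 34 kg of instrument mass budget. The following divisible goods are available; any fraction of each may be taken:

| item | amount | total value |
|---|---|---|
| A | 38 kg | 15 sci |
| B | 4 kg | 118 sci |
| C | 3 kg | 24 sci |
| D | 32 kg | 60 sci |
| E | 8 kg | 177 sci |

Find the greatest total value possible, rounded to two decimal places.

354.63

Take in order of value per unit:
- B (118/4 per unit): all 4 → value 118, running total 118.00
- E (177/8 per unit): all 8 → value 177, running total 295.00
- C (24/3 per unit): all 3 → value 24, running total 319.00
- D (60/32 per unit): 19 of 32 → value 19×60/32 = 35.6250, running total 354.63
Total 354.63.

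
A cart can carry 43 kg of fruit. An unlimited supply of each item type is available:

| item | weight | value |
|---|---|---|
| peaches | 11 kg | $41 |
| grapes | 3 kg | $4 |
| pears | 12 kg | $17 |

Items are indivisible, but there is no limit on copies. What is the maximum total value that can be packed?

Best value-per-unit is peaches at 41/11; filling with it alone gives 3×41 = 123.
Optimal mix: 3×peaches + 3×grapes → weight 42, value 135.

$135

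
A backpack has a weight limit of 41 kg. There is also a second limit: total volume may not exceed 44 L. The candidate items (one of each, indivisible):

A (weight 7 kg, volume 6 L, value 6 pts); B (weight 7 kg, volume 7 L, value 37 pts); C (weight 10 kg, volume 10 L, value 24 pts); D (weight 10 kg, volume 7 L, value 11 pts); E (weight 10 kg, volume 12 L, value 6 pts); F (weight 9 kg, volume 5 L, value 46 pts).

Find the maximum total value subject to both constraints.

118 pts

Feasible sets respecting both limits:
- B+C+D+F: weight 36, volume 29, value 118
- A+B+C+F: weight 33, volume 28, value 113
- B+C+E+F: weight 36, volume 34, value 113
- B+C+F: weight 26, volume 22, value 107
Best: 118 pts.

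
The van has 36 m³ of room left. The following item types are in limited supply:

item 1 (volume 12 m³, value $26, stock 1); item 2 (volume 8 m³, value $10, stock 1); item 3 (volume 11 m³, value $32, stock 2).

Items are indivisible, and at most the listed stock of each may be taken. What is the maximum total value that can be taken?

Best selections within volume 36 and stock limits:
- 1×item 1 + 2×item 3: volume 34, value 90
- 1×item 2 + 2×item 3: volume 30, value 74
- 1×item 1 + 1×item 2 + 1×item 3: volume 31, value 68
- 2×item 3: volume 22, value 64
Best: $90.

$90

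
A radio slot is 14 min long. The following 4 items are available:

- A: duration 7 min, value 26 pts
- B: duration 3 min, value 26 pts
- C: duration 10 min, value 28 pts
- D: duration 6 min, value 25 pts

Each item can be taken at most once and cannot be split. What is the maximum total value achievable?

54 pts

Check high-value combinations within 14 min:
- B+C: duration 3+10=13, value 26+28=54
- A+B: duration 7+3=10, value 26+26=52
- B+D: duration 3+6=9, value 26+25=51
- A+D: duration 7+6=13, value 26+25=51
- C: duration 10, value 28
Best: 54 pts.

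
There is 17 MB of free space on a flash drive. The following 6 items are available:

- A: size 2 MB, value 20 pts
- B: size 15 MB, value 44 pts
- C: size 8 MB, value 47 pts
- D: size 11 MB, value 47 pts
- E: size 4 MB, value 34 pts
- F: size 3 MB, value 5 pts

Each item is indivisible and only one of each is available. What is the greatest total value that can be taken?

106 pts

Check high-value combinations within 17 MB:
- A+C+E+F: size 2+8+4+3=17, value 20+47+34+5=106
- A+C+E: size 2+8+4=14, value 20+47+34=101
- A+D+E: size 2+11+4=17, value 20+47+34=101
Best: 106 pts.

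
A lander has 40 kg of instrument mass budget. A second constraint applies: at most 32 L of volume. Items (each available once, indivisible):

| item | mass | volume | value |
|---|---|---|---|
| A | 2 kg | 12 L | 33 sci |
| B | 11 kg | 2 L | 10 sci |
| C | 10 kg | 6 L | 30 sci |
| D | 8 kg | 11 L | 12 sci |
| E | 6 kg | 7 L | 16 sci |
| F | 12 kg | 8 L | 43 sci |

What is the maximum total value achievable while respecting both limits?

116 sci

Feasible sets respecting both limits:
- A+B+C+F: mass 35, volume 28, value 116
- A+C+F: mass 24, volume 26, value 106
- A+B+E+F: mass 31, volume 29, value 102
- C+D+E+F: mass 36, volume 32, value 101
Best: 116 sci.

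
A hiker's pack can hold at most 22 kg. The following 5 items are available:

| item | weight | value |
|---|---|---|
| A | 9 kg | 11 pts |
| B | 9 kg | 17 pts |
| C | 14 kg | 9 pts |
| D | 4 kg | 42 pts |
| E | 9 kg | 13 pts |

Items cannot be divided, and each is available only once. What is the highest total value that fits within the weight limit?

72 pts

Check high-value combinations within 22 kg:
- B+D+E: weight 9+4+9=22, value 17+42+13=72
- A+B+D: weight 9+9+4=22, value 11+17+42=70
- A+D+E: weight 9+4+9=22, value 11+42+13=66
- B+D: weight 9+4=13, value 17+42=59
Best: 72 pts.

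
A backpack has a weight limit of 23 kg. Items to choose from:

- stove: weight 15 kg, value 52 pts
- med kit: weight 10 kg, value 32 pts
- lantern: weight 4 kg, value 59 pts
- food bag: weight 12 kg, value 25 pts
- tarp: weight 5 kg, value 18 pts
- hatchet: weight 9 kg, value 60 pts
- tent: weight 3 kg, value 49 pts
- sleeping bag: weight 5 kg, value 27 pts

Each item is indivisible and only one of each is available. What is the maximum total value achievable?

Check high-value combinations within 23 kg:
- lantern+hatchet+tent+sleeping bag: weight 4+9+3+5=21, value 59+60+49+27=195
- lantern+tarp+hatchet+tent: weight 4+5+9+3=21, value 59+18+60+49=186
- lantern+hatchet+tent: weight 4+9+3=16, value 59+60+49=168
- med kit+lantern+tent+sleeping bag: weight 10+4+3+5=22, value 32+59+49+27=167
- lantern+tarp+hatchet+sleeping bag: weight 4+5+9+5=23, value 59+18+60+27=164
Best: 195 pts.

195 pts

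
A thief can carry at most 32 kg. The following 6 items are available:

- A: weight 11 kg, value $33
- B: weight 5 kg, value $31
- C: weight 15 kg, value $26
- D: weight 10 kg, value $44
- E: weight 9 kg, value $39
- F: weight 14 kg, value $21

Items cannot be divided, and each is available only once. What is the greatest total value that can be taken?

$116

Check high-value combinations within 32 kg:
- A+D+E: weight 11+10+9=30, value 33+44+39=116
- B+D+E: weight 5+10+9=24, value 31+44+39=114
- A+B+D: weight 11+5+10=26, value 33+31+44=108
Best: $116.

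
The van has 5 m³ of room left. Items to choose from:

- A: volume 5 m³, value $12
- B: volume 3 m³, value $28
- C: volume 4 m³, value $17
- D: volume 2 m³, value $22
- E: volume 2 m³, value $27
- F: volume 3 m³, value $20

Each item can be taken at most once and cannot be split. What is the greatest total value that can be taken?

$55

Check high-value combinations within 5 m³:
- B+E: volume 3+2=5, value 28+27=55
- B+D: volume 3+2=5, value 28+22=50
- D+E: volume 2+2=4, value 22+27=49
Best: $55.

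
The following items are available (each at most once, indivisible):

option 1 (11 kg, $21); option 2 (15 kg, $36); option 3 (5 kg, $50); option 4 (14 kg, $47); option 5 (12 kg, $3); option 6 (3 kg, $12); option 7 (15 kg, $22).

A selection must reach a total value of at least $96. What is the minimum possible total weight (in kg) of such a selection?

19

Subsets with value ≥ 96, sorted by total weight:
- option 3+option 4: weight 19, value 97
- option 3+option 4+option 6: weight 22, value 109
Minimum weight: 19 kg.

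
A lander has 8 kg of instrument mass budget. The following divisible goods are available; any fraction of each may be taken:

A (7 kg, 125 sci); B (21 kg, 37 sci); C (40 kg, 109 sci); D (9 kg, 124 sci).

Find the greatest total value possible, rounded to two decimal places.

138.78

Take in order of value per unit:
- A (125/7 per unit): all 7 → value 125, running total 125.00
- D (124/9 per unit): 1 of 9 → value 1×124/9 = 13.7778, running total 138.78
Total 138.78.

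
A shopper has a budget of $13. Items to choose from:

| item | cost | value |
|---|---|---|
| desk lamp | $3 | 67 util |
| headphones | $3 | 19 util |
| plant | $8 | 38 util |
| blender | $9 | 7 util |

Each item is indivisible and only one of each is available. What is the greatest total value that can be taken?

Check high-value combinations within $13:
- desk lamp+plant: cost 3+8=11, value 67+38=105
- desk lamp+headphones: cost 3+3=6, value 67+19=86
- desk lamp+blender: cost 3+9=12, value 67+7=74
- desk lamp: cost 3, value 67
- headphones+plant: cost 3+8=11, value 19+38=57
Best: 105 util.

105 util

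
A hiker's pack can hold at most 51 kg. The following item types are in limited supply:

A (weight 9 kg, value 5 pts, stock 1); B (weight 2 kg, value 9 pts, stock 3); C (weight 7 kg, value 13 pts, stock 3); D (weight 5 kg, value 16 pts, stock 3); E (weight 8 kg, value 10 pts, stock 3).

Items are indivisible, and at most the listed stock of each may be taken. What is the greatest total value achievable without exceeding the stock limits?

Best selections within weight 51 and stock limits:
- 3×B + 3×C + 3×D + 1×E: weight 50, value 124
- 3×B + 2×C + 3×D + 2×E: weight 51, value 121
- 1×A + 3×B + 3×C + 3×D: weight 51, value 119
Best: 124 pts.

124 pts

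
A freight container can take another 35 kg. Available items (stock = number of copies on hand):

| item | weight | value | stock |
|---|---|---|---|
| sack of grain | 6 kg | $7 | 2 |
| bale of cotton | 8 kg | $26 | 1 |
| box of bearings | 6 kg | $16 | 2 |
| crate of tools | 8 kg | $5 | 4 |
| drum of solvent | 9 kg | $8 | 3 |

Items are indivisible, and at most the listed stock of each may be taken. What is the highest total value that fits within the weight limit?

$73

Top feasible selections:
- 1×sack of grain + 1×bale of cotton + 2×box of bearings + 1×drum of solvent: weight 35, value 73
- 2×sack of grain + 1×bale of cotton + 2×box of bearings: weight 32, value 72
- 1×sack of grain + 1×bale of cotton + 2×box of bearings + 1×crate of tools: weight 34, value 70
- 1×bale of cotton + 2×box of bearings + 1×drum of solvent: weight 29, value 66
Best: $73.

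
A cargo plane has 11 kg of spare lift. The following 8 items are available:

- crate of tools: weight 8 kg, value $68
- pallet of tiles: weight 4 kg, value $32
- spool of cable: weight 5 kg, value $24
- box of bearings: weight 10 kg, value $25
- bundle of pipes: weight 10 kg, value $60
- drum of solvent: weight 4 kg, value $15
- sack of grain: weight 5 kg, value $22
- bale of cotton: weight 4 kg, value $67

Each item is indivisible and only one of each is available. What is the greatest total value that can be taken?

Check high-value combinations within 11 kg:
- pallet of tiles+bale of cotton: weight 4+4=8, value 32+67=99
- spool of cable+bale of cotton: weight 5+4=9, value 24+67=91
- sack of grain+bale of cotton: weight 5+4=9, value 22+67=89
Best: $99.

$99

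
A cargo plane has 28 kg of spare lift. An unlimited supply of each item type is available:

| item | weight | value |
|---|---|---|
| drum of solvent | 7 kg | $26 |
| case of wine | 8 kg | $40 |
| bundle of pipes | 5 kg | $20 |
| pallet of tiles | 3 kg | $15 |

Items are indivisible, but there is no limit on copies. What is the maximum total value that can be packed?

$140

Best value-per-unit is case of wine at 40/8; filling with it alone gives 3×40 = 120.
Optimal mix: 2×case of wine + 4×pallet of tiles → weight 28, value 140.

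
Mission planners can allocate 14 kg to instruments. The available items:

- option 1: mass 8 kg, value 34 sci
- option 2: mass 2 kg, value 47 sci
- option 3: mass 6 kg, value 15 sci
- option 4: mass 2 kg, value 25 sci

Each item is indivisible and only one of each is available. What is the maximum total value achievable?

Check high-value combinations within 14 kg:
- option 1+option 2+option 4: mass 8+2+2=12, value 34+47+25=106
- option 2+option 3+option 4: mass 2+6+2=10, value 47+15+25=87
- option 1+option 2: mass 8+2=10, value 34+47=81
Best: 106 sci.

106 sci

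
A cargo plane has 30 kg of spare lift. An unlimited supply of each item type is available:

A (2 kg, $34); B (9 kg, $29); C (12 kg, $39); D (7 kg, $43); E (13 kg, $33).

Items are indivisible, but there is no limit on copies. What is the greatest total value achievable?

$510

Best value-per-unit is A at 34/2, and filling with it alone uses weight 15×2=30. No mix of the others beats 15×34 = 510.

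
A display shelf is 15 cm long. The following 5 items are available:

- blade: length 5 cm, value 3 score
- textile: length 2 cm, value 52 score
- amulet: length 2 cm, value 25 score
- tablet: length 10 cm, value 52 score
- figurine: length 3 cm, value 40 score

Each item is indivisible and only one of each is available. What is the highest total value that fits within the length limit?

This is a 0/1 knapsack; check combinations near the capacity.
- textile+tablet+figurine: length 2+10+3=15, value 52+52+40=144
- textile+amulet+tablet: length 2+2+10=14, value 52+25+52=129
- blade+textile+amulet+figurine: length 5+2+2+3=12, value 3+52+25+40=120
- textile+amulet+figurine: length 2+2+3=7, value 52+25+40=117
Best: 144 score.

144 score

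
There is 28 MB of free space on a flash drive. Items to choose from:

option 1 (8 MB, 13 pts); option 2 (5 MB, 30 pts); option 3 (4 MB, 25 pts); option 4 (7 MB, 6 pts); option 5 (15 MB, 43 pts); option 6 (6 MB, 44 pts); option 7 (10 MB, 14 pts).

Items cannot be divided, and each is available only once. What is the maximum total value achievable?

Check high-value combinations within 28 MB:
- option 2+option 5+option 6: size 5+15+6=26, value 30+43+44=117
- option 2+option 3+option 6+option 7: size 5+4+6+10=25, value 30+25+44+14=113
- option 1+option 2+option 3+option 6: size 8+5+4+6=23, value 13+30+25+44=112
Best: 117 pts.

117 pts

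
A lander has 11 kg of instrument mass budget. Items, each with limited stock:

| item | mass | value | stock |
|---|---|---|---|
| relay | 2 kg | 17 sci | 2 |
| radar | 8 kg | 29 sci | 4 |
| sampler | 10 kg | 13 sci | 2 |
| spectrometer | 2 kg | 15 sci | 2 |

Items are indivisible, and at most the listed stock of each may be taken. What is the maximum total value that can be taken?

64 sci

Best selections within mass 11 and stock limits:
- 2×relay + 2×spectrometer: mass 8, value 64
- 2×relay + 1×spectrometer: mass 6, value 49
Best: 64 sci.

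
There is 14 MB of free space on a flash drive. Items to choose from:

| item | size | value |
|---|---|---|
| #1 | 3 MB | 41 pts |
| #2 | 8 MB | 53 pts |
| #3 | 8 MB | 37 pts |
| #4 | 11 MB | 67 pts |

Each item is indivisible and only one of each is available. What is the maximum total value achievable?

108 pts

This is a 0/1 knapsack; check combinations near the capacity.
- #1+#4: size 3+11=14, value 41+67=108
- #1+#2: size 3+8=11, value 41+53=94
- #1+#3: size 3+8=11, value 41+37=78
Best: 108 pts.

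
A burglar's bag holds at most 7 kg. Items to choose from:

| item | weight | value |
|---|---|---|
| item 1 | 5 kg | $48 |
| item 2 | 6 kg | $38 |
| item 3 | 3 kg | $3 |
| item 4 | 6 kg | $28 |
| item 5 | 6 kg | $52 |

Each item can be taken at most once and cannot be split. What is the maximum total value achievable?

This is a 0/1 knapsack; check combinations near the capacity.
- item 5: weight 6, value 52
- item 1: weight 5, value 48
- item 2: weight 6, value 38
- item 4: weight 6, value 28
- item 3: weight 3, value 3
Best: $52.

$52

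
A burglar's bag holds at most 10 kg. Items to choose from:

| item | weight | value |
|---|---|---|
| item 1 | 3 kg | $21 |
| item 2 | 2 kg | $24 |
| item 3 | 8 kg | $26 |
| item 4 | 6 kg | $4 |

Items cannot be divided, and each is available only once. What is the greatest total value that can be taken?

Check high-value combinations within 10 kg:
- item 2+item 3: weight 2+8=10, value 24+26=50
- item 1+item 2: weight 3+2=5, value 21+24=45
- item 2+item 4: weight 2+6=8, value 24+4=28
Best: $50.

$50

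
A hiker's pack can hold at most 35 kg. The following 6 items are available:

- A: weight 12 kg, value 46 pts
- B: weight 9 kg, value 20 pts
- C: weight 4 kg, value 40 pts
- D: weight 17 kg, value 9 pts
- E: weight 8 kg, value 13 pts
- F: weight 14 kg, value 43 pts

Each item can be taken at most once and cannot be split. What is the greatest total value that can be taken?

This is a 0/1 knapsack; check combinations near the capacity.
- A+C+F: weight 12+4+14=30, value 46+40+43=129
- A+B+C+E: weight 12+9+4+8=33, value 46+20+40+13=119
- B+C+E+F: weight 9+4+8+14=35, value 20+40+13+43=116
- A+B+F: weight 12+9+14=35, value 46+20+43=109
Best: 129 pts.

129 pts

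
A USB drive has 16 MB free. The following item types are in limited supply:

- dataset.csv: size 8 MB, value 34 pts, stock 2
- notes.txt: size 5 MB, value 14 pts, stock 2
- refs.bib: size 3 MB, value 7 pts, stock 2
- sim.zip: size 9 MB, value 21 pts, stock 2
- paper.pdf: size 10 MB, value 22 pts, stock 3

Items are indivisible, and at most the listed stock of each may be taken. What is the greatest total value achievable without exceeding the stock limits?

Top feasible selections:
- 2×dataset.csv: size 16, value 68
- 1×dataset.csv + 1×notes.txt + 1×refs.bib: size 16, value 55
Best: 68 pts.

68 pts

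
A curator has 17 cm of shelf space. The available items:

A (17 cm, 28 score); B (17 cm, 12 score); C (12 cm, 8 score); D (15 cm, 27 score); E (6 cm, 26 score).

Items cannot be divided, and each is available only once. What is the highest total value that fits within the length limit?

Check high-value combinations within 17 cm:
- A: length 17, value 28
- D: length 15, value 27
- E: length 6, value 26
- B: length 17, value 12
Best: 28 score.

28 score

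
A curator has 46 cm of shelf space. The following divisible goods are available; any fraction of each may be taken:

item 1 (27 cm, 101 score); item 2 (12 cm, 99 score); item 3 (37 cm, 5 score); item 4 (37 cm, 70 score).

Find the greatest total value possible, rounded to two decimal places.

213.24

Take in order of value per unit:
- item 2 (99/12 per unit): all 12 → value 99, running total 99.00
- item 1 (101/27 per unit): all 27 → value 101, running total 200.00
- item 4 (70/37 per unit): 7 of 37 → value 7×70/37 = 13.2432, running total 213.24
Total 213.24.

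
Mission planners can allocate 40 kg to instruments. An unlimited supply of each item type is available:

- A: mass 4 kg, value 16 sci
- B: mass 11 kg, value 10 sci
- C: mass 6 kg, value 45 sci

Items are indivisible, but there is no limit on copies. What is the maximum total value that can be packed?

286 sci

Best value-per-unit is C at 45/6; filling with it alone gives 6×45 = 270.
Optimal mix: 1×A + 6×C → mass 40, value 286.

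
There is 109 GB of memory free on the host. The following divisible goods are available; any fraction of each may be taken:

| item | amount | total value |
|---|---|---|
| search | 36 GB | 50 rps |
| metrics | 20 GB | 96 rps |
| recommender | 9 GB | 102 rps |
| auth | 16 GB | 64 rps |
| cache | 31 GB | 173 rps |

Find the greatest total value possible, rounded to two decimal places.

Take in order of value per unit:
- recommender (102/9 per unit): all 9 → value 102, running total 102.00
- cache (173/31 per unit): all 31 → value 173, running total 275.00
- metrics (96/20 per unit): all 20 → value 96, running total 371.00
- auth (64/16 per unit): all 16 → value 64, running total 435.00
- search (50/36 per unit): 33 of 36 → value 33×50/36 = 45.8333, running total 480.83
Total 480.83.

480.83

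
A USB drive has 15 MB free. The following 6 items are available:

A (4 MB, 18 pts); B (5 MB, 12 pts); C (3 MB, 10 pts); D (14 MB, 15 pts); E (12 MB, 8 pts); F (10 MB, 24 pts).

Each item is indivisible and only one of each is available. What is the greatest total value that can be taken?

Check high-value combinations within 15 MB:
- A+F: size 4+10=14, value 18+24=42
- A+B+C: size 4+5+3=12, value 18+12+10=40
- B+F: size 5+10=15, value 12+24=36
Best: 42 pts.

42 pts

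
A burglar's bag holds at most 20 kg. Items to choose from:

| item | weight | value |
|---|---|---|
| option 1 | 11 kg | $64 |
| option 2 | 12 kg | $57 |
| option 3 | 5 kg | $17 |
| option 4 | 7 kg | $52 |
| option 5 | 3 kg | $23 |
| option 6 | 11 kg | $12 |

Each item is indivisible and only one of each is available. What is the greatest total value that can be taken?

$116

This is a 0/1 knapsack; check combinations near the capacity.
- option 1+option 4: weight 11+7=18, value 64+52=116
- option 2+option 4: weight 12+7=19, value 57+52=109
- option 1+option 3+option 5: weight 11+5+3=19, value 64+17+23=104
Best: $116.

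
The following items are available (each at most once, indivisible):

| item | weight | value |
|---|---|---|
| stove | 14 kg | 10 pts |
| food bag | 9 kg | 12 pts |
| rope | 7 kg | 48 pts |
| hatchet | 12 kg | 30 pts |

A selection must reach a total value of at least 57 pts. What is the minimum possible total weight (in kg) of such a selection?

16

Subsets with value ≥ 57, sorted by total weight:
- food bag+rope: weight 16, value 60
- rope+hatchet: weight 19, value 78
- stove+rope: weight 21, value 58
- food bag+rope+hatchet: weight 28, value 90
Minimum weight: 16 kg.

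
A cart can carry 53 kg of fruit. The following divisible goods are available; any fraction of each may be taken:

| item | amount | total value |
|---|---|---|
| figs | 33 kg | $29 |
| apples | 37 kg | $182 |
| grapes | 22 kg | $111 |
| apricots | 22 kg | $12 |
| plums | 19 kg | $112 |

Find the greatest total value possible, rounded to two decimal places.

Take in order of value per unit:
- plums (112/19 per unit): all 19 → value 112, running total 112.00
- grapes (111/22 per unit): all 22 → value 111, running total 223.00
- apples (182/37 per unit): 12 of 37 → value 12×182/37 = 59.0270, running total 282.03
Total 282.03.

282.03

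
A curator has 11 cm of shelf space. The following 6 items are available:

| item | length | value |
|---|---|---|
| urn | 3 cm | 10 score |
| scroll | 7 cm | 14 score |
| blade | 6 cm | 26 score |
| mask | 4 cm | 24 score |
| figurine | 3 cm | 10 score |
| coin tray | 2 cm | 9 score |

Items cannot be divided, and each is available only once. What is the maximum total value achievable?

50 score

Check high-value combinations within 11 cm:
- blade+mask: length 6+4=10, value 26+24=50
- urn+blade+coin tray: length 3+6+2=11, value 10+26+9=45
- blade+figurine+coin tray: length 6+3+2=11, value 26+10+9=45
Best: 50 score.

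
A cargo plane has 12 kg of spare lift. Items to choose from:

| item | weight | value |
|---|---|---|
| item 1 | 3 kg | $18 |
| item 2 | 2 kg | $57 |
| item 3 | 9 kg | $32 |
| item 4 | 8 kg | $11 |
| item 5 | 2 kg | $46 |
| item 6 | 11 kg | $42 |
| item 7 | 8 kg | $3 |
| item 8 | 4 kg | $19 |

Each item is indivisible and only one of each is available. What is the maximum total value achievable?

This is a 0/1 knapsack; check combinations near the capacity.
- item 1+item 2+item 5+item 8: weight 3+2+2+4=11, value 18+57+46+19=140
- item 2+item 5+item 8: weight 2+2+4=8, value 57+46+19=122
- item 1+item 2+item 5: weight 3+2+2=7, value 18+57+46=121
- item 2+item 4+item 5: weight 2+8+2=12, value 57+11+46=114
- item 2+item 5+item 7: weight 2+2+8=12, value 57+46+3=106
Best: $140.

$140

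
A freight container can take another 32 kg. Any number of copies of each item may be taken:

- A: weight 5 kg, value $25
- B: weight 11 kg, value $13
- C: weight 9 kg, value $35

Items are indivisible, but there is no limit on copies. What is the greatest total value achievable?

$150

Best value-per-unit is A at 25/5, and filling with it alone uses weight 6×5=30. No mix of the others beats 6×25 = 150.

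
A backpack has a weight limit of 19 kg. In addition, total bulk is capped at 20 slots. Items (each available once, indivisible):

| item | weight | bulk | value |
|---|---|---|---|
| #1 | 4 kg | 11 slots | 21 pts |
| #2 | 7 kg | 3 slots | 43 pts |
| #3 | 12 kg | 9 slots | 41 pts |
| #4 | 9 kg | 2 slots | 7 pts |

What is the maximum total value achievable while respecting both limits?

Feasible sets respecting both limits:
- #2+#3: weight 19, bulk 12, value 84
- #1+#2: weight 11, bulk 14, value 64
- #1+#3: weight 16, bulk 20, value 62
Best: 84 pts.

84 pts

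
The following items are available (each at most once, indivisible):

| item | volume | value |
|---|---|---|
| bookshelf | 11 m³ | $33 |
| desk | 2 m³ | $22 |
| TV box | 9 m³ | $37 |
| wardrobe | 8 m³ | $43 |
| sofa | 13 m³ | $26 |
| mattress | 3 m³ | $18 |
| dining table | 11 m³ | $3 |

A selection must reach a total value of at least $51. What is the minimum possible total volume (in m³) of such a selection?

Subsets with value ≥ 51, sorted by total volume:
- desk+wardrobe: volume 10, value 65
- wardrobe+mattress: volume 11, value 61
- desk+TV box: volume 11, value 59
- TV box+mattress: volume 12, value 55
Minimum volume: 10 m³.

10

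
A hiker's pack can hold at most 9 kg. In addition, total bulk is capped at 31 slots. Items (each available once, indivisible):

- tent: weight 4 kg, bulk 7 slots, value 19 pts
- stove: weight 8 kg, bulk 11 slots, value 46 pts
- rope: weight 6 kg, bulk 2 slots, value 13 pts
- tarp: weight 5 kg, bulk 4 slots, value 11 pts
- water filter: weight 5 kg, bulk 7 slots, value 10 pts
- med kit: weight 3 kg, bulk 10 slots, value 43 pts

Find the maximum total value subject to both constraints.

Feasible sets respecting both limits:
- tent+med kit: weight 7, bulk 17, value 62
- rope+med kit: weight 9, bulk 12, value 56
- tarp+med kit: weight 8, bulk 14, value 54
- water filter+med kit: weight 8, bulk 17, value 53
Best: 62 pts.

62 pts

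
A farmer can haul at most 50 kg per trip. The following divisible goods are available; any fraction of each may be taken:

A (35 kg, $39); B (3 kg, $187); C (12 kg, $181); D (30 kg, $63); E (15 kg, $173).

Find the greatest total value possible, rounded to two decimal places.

Take in order of value per unit:
- B (187/3 per unit): all 3 → value 187, running total 187.00
- C (181/12 per unit): all 12 → value 181, running total 368.00
- E (173/15 per unit): all 15 → value 173, running total 541.00
- D (63/30 per unit): 20 of 30 → value 20×63/30 = 42.0000, running total 583.00
Total 583.00.

583.00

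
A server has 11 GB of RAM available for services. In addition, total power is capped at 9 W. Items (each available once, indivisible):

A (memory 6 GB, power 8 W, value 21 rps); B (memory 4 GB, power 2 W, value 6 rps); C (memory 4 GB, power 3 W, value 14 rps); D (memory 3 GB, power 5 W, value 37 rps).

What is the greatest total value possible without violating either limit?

Feasible sets respecting both limits:
- C+D: memory 7, power 8, value 51
- B+D: memory 7, power 7, value 43
- D: memory 3, power 5, value 37
- A: memory 6, power 8, value 21
Best: 51 rps.

51 rps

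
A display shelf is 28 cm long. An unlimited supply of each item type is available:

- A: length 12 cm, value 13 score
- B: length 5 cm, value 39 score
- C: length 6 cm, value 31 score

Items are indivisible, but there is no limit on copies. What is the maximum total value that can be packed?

Best value-per-unit is B at 39/5, and filling with it alone uses length 5×5=25. No mix of the others beats 5×39 = 195.

195 score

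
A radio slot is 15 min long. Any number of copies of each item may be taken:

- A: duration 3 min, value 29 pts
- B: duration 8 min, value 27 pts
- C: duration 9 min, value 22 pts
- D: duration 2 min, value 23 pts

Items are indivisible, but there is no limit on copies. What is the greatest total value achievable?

167 pts

Best value-per-unit is D at 23/2; filling with it alone gives 7×23 = 161.
Optimal mix: 1×A + 6×D → duration 15, value 167.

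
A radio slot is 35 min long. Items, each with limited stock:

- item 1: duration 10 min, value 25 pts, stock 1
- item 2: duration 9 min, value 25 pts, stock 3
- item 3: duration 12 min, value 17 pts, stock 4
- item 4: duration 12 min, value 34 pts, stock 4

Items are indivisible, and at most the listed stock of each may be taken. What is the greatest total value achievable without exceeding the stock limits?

93 pts

Best selections within duration 35 and stock limits:
- 1×item 2 + 2×item 4: duration 33, value 93
- 1×item 1 + 2×item 4: duration 34, value 93
Best: 93 pts.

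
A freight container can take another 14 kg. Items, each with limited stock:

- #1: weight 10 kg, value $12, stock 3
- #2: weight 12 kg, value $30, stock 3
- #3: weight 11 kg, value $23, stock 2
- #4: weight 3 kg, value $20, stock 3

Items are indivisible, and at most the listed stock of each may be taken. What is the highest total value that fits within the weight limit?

Top feasible selections:
- 3×#4: weight 9, value 60
- 1×#3 + 1×#4: weight 14, value 43
- 2×#4: weight 6, value 40
Best: $60.

$60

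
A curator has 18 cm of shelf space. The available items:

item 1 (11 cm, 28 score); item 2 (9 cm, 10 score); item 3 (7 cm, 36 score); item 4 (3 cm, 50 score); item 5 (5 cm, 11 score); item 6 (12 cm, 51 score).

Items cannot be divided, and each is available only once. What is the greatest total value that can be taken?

Check high-value combinations within 18 cm:
- item 4+item 6: length 3+12=15, value 50+51=101
- item 3+item 4+item 5: length 7+3+5=15, value 36+50+11=97
- item 3+item 4: length 7+3=10, value 36+50=86
- item 1+item 4: length 11+3=14, value 28+50=78
Best: 101 score.

101 score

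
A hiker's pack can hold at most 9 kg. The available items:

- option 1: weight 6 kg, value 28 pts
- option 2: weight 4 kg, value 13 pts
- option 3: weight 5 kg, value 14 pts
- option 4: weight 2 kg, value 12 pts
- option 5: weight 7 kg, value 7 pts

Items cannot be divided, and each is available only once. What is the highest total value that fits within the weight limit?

Check high-value combinations within 9 kg:
- option 1+option 4: weight 6+2=8, value 28+12=40
- option 1: weight 6, value 28
- option 2+option 3: weight 4+5=9, value 13+14=27
- option 3+option 4: weight 5+2=7, value 14+12=26
Best: 40 pts.

40 pts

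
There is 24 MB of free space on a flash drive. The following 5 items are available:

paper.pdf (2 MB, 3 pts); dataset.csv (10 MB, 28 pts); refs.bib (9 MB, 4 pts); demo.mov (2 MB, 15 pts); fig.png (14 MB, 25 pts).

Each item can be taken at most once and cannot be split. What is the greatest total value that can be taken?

53 pts

This is a 0/1 knapsack; check combinations near the capacity.
- dataset.csv+fig.png: size 10+14=24, value 28+25=53
- paper.pdf+dataset.csv+refs.bib+demo.mov: size 2+10+9+2=23, value 3+28+4+15=50
- dataset.csv+refs.bib+demo.mov: size 10+9+2=21, value 28+4+15=47
- paper.pdf+dataset.csv+demo.mov: size 2+10+2=14, value 3+28+15=46
- dataset.csv+demo.mov: size 10+2=12, value 28+15=43
Best: 53 pts.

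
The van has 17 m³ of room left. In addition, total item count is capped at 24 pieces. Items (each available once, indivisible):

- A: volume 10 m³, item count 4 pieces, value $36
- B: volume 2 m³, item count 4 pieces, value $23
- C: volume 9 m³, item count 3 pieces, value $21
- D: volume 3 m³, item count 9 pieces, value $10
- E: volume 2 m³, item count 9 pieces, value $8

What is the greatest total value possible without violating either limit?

Feasible sets respecting both limits:
- A+B+D: volume 15, item count 17, value 69
- A+B+E: volume 14, item count 17, value 67
- A+B: volume 12, item count 8, value 59
Best: $69.

$69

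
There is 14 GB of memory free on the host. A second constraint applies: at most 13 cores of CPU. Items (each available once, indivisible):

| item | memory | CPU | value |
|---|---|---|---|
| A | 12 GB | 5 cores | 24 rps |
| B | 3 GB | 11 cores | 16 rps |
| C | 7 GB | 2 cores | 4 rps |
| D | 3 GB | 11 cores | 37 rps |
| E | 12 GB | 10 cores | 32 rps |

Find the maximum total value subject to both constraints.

Feasible sets respecting both limits:
- C+D: memory 10, CPU 13, value 41
- D: memory 3, CPU 11, value 37
- E: memory 12, CPU 10, value 32
Best: 41 rps.

41 rps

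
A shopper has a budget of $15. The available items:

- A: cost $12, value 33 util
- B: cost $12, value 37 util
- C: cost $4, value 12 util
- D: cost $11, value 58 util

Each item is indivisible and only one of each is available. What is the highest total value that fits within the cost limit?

This is a 0/1 knapsack; check combinations near the capacity.
- C+D: cost 4+11=15, value 12+58=70
- D: cost 11, value 58
- B: cost 12, value 37
- A: cost 12, value 33
Best: 70 util.

70 util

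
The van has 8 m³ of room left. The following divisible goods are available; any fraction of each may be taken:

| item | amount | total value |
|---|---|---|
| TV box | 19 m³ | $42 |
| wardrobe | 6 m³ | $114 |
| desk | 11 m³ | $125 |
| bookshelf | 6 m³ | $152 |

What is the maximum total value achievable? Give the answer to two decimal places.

190.00

Take in order of value per unit:
- bookshelf (152/6 per unit): all 6 → value 152, running total 152.00
- wardrobe (114/6 per unit): 2 of 6 → value 2×114/6 = 38.0000, running total 190.00
Total 190.00.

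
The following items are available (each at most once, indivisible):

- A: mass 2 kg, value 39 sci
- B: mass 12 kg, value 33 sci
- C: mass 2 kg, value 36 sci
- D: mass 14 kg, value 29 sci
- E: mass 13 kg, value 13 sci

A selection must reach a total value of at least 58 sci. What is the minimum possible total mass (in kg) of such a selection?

Subsets with value ≥ 58, sorted by total mass:
- A+C: mass 4, value 75
- A+B: mass 14, value 72
- B+C: mass 14, value 69
Minimum mass: 4 kg.

4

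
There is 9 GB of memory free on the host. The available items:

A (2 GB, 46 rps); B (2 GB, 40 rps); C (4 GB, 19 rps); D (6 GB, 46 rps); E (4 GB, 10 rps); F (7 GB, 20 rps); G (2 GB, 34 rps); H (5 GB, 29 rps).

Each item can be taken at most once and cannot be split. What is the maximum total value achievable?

120 rps

Check high-value combinations within 9 GB:
- A+B+G: memory 2+2+2=6, value 46+40+34=120
- A+B+H: memory 2+2+5=9, value 46+40+29=115
- A+G+H: memory 2+2+5=9, value 46+34+29=109
- A+B+C: memory 2+2+4=8, value 46+40+19=105
- B+G+H: memory 2+2+5=9, value 40+34+29=103
Best: 120 rps.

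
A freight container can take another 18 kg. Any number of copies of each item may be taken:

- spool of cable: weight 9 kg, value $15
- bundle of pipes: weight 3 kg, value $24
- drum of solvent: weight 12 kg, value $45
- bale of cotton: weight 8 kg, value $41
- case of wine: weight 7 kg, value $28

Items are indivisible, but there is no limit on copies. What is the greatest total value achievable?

Best value-per-unit is bundle of pipes at 24/3, and filling with it alone uses weight 6×3=18. No mix of the others beats 6×24 = 144.

$144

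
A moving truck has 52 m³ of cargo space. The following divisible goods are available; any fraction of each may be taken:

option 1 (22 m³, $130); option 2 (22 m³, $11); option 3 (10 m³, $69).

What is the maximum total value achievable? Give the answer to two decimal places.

209.00

Take in order of value per unit:
- option 3 (69/10 per unit): all 10 → value 69, running total 69.00
- option 1 (130/22 per unit): all 22 → value 130, running total 199.00
- option 2 (11/22 per unit): 20 of 22 → value 20×11/22 = 10.0000, running total 209.00
Total 209.00.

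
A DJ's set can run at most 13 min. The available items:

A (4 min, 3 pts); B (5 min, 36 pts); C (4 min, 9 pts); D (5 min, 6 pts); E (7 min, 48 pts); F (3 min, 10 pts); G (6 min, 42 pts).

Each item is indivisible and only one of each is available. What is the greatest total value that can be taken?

Check high-value combinations within 13 min:
- E+G: duration 7+6=13, value 48+42=90
- B+E: duration 5+7=12, value 36+48=84
- B+G: duration 5+6=11, value 36+42=78
- C+F+G: duration 4+3+6=13, value 9+10+42=61
- E+F: duration 7+3=10, value 48+10=58
Best: 90 pts.

90 pts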